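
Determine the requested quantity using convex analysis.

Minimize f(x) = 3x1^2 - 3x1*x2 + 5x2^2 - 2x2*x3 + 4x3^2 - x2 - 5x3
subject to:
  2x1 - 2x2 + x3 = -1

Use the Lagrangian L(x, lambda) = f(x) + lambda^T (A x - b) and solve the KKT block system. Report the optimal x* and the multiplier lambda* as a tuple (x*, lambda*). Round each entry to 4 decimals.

Form the Lagrangian:
  L(x, lambda) = (1/2) x^T Q x + c^T x + lambda^T (A x - b)
Stationarity (grad_x L = 0): Q x + c + A^T lambda = 0.
Primal feasibility: A x = b.

This gives the KKT block system:
  [ Q   A^T ] [ x     ]   [-c ]
  [ A    0  ] [ lambda ] = [ b ]

Solving the linear system:
  x*      = (-0.3293, 0.435, 0.5287)
  lambda* = (1.6405)
  f(x*)   = -0.719

x* = (-0.3293, 0.435, 0.5287), lambda* = (1.6405)


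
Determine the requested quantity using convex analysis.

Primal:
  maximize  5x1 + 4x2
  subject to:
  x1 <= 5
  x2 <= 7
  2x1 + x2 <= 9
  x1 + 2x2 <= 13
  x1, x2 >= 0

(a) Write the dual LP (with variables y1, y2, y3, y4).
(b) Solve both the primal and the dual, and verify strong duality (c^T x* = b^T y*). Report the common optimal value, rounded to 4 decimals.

The standard primal-dual pair for 'max c^T x s.t. A x <= b, x >= 0' is:
  Dual:  min b^T y  s.t.  A^T y >= c,  y >= 0.

So the dual LP is:
  minimize  5y1 + 7y2 + 9y3 + 13y4
  subject to:
    y1 + 2y3 + y4 >= 5
    y2 + y3 + 2y4 >= 4
    y1, y2, y3, y4 >= 0

Solving the primal: x* = (1.6667, 5.6667).
  primal value c^T x* = 31.
Solving the dual: y* = (0, 0, 2, 1).
  dual value b^T y* = 31.
Strong duality: c^T x* = b^T y*. Confirmed.

31


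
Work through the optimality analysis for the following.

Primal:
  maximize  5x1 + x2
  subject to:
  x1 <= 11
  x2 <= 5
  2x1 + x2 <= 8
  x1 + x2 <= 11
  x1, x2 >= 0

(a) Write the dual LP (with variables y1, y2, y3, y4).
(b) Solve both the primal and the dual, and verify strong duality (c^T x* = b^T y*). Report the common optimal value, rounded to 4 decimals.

The standard primal-dual pair for 'max c^T x s.t. A x <= b, x >= 0' is:
  Dual:  min b^T y  s.t.  A^T y >= c,  y >= 0.

So the dual LP is:
  minimize  11y1 + 5y2 + 8y3 + 11y4
  subject to:
    y1 + 2y3 + y4 >= 5
    y2 + y3 + y4 >= 1
    y1, y2, y3, y4 >= 0

Solving the primal: x* = (4, 0).
  primal value c^T x* = 20.
Solving the dual: y* = (0, 0, 2.5, 0).
  dual value b^T y* = 20.
Strong duality: c^T x* = b^T y*. Confirmed.

20


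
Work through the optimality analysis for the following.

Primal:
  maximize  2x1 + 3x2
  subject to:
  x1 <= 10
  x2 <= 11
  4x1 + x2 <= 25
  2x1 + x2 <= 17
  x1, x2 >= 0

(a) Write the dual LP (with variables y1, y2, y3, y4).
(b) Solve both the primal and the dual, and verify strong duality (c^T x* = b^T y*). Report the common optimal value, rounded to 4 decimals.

The standard primal-dual pair for 'max c^T x s.t. A x <= b, x >= 0' is:
  Dual:  min b^T y  s.t.  A^T y >= c,  y >= 0.

So the dual LP is:
  minimize  10y1 + 11y2 + 25y3 + 17y4
  subject to:
    y1 + 4y3 + 2y4 >= 2
    y2 + y3 + y4 >= 3
    y1, y2, y3, y4 >= 0

Solving the primal: x* = (3, 11).
  primal value c^T x* = 39.
Solving the dual: y* = (0, 2, 0, 1).
  dual value b^T y* = 39.
Strong duality: c^T x* = b^T y*. Confirmed.

39


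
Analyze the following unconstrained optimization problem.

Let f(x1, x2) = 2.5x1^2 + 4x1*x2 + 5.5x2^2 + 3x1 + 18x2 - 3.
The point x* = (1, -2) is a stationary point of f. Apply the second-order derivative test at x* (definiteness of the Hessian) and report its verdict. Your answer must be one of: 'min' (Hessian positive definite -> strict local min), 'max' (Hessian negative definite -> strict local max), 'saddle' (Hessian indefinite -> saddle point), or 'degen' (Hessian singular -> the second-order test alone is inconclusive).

Compute the Hessian H = grad^2 f:
  H = [[5, 4], [4, 11]]
Verify stationarity: grad f(x*) = H x* + g = (0, 0).
Eigenvalues of H: 3, 13.
Both eigenvalues > 0, so H is positive definite -> x* is a strict local min.

min


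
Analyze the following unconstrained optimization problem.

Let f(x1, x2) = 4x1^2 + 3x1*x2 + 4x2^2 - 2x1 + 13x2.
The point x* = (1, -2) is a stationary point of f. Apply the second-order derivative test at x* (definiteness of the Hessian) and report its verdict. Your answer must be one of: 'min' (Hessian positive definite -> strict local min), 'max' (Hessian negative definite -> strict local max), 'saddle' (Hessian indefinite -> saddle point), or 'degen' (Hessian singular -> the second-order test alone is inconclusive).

Compute the Hessian H = grad^2 f:
  H = [[8, 3], [3, 8]]
Verify stationarity: grad f(x*) = H x* + g = (0, 0).
Eigenvalues of H: 5, 11.
Both eigenvalues > 0, so H is positive definite -> x* is a strict local min.

min


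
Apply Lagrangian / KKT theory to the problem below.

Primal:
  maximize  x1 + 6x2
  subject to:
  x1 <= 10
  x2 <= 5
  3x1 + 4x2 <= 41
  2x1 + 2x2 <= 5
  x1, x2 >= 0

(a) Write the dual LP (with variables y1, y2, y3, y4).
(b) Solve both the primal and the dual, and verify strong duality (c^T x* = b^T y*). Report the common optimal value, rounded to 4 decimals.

The standard primal-dual pair for 'max c^T x s.t. A x <= b, x >= 0' is:
  Dual:  min b^T y  s.t.  A^T y >= c,  y >= 0.

So the dual LP is:
  minimize  10y1 + 5y2 + 41y3 + 5y4
  subject to:
    y1 + 3y3 + 2y4 >= 1
    y2 + 4y3 + 2y4 >= 6
    y1, y2, y3, y4 >= 0

Solving the primal: x* = (0, 2.5).
  primal value c^T x* = 15.
Solving the dual: y* = (0, 0, 0, 3).
  dual value b^T y* = 15.
Strong duality: c^T x* = b^T y*. Confirmed.

15


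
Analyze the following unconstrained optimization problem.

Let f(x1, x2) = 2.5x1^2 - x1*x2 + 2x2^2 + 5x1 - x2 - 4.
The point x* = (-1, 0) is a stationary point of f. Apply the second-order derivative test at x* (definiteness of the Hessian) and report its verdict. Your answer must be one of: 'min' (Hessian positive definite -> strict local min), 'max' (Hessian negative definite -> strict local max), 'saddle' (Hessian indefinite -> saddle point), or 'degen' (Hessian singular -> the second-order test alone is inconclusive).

Compute the Hessian H = grad^2 f:
  H = [[5, -1], [-1, 4]]
Verify stationarity: grad f(x*) = H x* + g = (0, 0).
Eigenvalues of H: 3.382, 5.618.
Both eigenvalues > 0, so H is positive definite -> x* is a strict local min.

min


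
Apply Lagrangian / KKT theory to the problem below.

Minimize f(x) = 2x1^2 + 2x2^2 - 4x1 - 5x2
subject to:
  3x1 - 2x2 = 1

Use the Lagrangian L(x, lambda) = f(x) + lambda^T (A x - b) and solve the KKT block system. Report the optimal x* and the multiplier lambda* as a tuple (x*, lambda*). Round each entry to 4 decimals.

Form the Lagrangian:
  L(x, lambda) = (1/2) x^T Q x + c^T x + lambda^T (A x - b)
Stationarity (grad_x L = 0): Q x + c + A^T lambda = 0.
Primal feasibility: A x = b.

This gives the KKT block system:
  [ Q   A^T ] [ x     ]   [-c ]
  [ A    0  ] [ lambda ] = [ b ]

Solving the linear system:
  x*      = (1.1154, 1.1731)
  lambda* = (-0.1538)
  f(x*)   = -5.0865

x* = (1.1154, 1.1731), lambda* = (-0.1538)


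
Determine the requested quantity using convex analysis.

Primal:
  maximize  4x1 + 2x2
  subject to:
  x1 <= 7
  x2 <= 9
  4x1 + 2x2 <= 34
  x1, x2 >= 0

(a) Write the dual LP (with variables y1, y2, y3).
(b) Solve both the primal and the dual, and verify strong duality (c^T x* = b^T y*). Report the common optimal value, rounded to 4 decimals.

The standard primal-dual pair for 'max c^T x s.t. A x <= b, x >= 0' is:
  Dual:  min b^T y  s.t.  A^T y >= c,  y >= 0.

So the dual LP is:
  minimize  7y1 + 9y2 + 34y3
  subject to:
    y1 + 4y3 >= 4
    y2 + 2y3 >= 2
    y1, y2, y3 >= 0

Solving the primal: x* = (4, 9).
  primal value c^T x* = 34.
Solving the dual: y* = (0, 0, 1).
  dual value b^T y* = 34.
Strong duality: c^T x* = b^T y*. Confirmed.

34


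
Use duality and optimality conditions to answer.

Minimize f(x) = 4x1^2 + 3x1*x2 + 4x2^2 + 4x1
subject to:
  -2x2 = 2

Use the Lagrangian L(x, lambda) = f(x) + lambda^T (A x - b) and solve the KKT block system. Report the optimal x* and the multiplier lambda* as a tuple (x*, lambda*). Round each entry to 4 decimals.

Form the Lagrangian:
  L(x, lambda) = (1/2) x^T Q x + c^T x + lambda^T (A x - b)
Stationarity (grad_x L = 0): Q x + c + A^T lambda = 0.
Primal feasibility: A x = b.

This gives the KKT block system:
  [ Q   A^T ] [ x     ]   [-c ]
  [ A    0  ] [ lambda ] = [ b ]

Solving the linear system:
  x*      = (-0.125, -1)
  lambda* = (-4.1875)
  f(x*)   = 3.9375

x* = (-0.125, -1), lambda* = (-4.1875)


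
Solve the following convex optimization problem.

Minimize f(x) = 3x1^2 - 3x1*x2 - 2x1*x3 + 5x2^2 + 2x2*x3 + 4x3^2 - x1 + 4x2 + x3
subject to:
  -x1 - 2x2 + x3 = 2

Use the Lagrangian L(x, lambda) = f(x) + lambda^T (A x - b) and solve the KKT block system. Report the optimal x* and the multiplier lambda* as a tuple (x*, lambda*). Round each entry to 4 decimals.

Form the Lagrangian:
  L(x, lambda) = (1/2) x^T Q x + c^T x + lambda^T (A x - b)
Stationarity (grad_x L = 0): Q x + c + A^T lambda = 0.
Primal feasibility: A x = b.

This gives the KKT block system:
  [ Q   A^T ] [ x     ]   [-c ]
  [ A    0  ] [ lambda ] = [ b ]

Solving the linear system:
  x*      = (-0.3641, -0.7599, 0.1161)
  lambda* = (-1.1372)
  f(x*)   = -0.1425

x* = (-0.3641, -0.7599, 0.1161), lambda* = (-1.1372)


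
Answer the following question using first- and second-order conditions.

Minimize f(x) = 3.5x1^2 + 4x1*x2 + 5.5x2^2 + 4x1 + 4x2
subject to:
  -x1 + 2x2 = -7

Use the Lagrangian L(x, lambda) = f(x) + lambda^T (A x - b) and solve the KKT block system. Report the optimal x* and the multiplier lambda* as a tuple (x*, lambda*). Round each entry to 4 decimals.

Form the Lagrangian:
  L(x, lambda) = (1/2) x^T Q x + c^T x + lambda^T (A x - b)
Stationarity (grad_x L = 0): Q x + c + A^T lambda = 0.
Primal feasibility: A x = b.

This gives the KKT block system:
  [ Q   A^T ] [ x     ]   [-c ]
  [ A    0  ] [ lambda ] = [ b ]

Solving the linear system:
  x*      = (1.9818, -2.5091)
  lambda* = (7.8364)
  f(x*)   = 26.3727

x* = (1.9818, -2.5091), lambda* = (7.8364)


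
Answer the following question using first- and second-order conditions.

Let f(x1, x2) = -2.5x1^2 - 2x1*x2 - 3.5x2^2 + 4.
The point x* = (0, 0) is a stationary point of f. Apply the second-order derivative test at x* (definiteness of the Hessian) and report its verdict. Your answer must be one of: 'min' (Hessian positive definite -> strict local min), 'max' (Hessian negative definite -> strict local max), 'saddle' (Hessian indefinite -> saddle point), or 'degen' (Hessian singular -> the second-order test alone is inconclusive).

Compute the Hessian H = grad^2 f:
  H = [[-5, -2], [-2, -7]]
Verify stationarity: grad f(x*) = H x* + g = (0, 0).
Eigenvalues of H: -8.2361, -3.7639.
Both eigenvalues < 0, so H is negative definite -> x* is a strict local max.

max


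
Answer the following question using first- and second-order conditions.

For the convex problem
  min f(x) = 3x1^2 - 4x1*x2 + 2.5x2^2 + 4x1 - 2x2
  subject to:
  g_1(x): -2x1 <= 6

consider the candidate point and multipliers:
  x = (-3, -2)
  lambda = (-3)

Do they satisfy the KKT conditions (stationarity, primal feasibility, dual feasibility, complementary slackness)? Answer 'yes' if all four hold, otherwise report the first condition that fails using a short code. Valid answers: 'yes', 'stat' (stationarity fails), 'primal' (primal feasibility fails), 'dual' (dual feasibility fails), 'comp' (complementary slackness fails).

Gradient of f: grad f(x) = Q x + c = (-6, 0)
Constraint values g_i(x) = a_i^T x - b_i:
  g_1((-3, -2)) = 0
Stationarity residual: grad f(x) + sum_i lambda_i a_i = (0, 0)
  -> stationarity OK
Primal feasibility (all g_i <= 0): OK
Dual feasibility (all lambda_i >= 0): FAILS
Complementary slackness (lambda_i * g_i(x) = 0 for all i): OK

Verdict: the first failing condition is dual_feasibility -> dual.

dual


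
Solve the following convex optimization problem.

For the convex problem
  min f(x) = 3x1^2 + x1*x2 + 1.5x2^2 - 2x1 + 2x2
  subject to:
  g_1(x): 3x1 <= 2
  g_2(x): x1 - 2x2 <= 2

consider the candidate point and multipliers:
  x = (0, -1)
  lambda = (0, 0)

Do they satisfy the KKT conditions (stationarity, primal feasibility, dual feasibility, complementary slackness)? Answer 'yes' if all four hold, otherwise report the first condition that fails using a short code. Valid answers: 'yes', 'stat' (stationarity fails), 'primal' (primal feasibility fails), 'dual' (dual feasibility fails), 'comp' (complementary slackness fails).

Gradient of f: grad f(x) = Q x + c = (-3, -1)
Constraint values g_i(x) = a_i^T x - b_i:
  g_1((0, -1)) = -2
  g_2((0, -1)) = 0
Stationarity residual: grad f(x) + sum_i lambda_i a_i = (-3, -1)
  -> stationarity FAILS
Primal feasibility (all g_i <= 0): OK
Dual feasibility (all lambda_i >= 0): OK
Complementary slackness (lambda_i * g_i(x) = 0 for all i): OK

Verdict: the first failing condition is stationarity -> stat.

stat


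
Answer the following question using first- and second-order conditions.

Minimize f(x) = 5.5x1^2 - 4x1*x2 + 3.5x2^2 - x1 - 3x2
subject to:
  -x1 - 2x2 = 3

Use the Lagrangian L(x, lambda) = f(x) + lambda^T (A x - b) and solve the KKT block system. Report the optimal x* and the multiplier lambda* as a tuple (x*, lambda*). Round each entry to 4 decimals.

Form the Lagrangian:
  L(x, lambda) = (1/2) x^T Q x + c^T x + lambda^T (A x - b)
Stationarity (grad_x L = 0): Q x + c + A^T lambda = 0.
Primal feasibility: A x = b.

This gives the KKT block system:
  [ Q   A^T ] [ x     ]   [-c ]
  [ A    0  ] [ lambda ] = [ b ]

Solving the linear system:
  x*      = (-0.7015, -1.1493)
  lambda* = (-4.1194)
  f(x*)   = 8.2537

x* = (-0.7015, -1.1493), lambda* = (-4.1194)


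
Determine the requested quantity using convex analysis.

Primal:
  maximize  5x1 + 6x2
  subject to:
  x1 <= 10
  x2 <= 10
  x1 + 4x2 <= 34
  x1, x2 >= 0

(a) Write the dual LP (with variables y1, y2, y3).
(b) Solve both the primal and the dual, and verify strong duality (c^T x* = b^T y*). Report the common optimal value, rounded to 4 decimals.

The standard primal-dual pair for 'max c^T x s.t. A x <= b, x >= 0' is:
  Dual:  min b^T y  s.t.  A^T y >= c,  y >= 0.

So the dual LP is:
  minimize  10y1 + 10y2 + 34y3
  subject to:
    y1 + y3 >= 5
    y2 + 4y3 >= 6
    y1, y2, y3 >= 0

Solving the primal: x* = (10, 6).
  primal value c^T x* = 86.
Solving the dual: y* = (3.5, 0, 1.5).
  dual value b^T y* = 86.
Strong duality: c^T x* = b^T y*. Confirmed.

86


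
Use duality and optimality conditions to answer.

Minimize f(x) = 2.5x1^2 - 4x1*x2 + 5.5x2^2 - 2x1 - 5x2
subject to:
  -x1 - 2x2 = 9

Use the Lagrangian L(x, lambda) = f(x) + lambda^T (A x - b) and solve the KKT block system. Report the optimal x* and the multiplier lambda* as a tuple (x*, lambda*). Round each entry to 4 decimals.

Form the Lagrangian:
  L(x, lambda) = (1/2) x^T Q x + c^T x + lambda^T (A x - b)
Stationarity (grad_x L = 0): Q x + c + A^T lambda = 0.
Primal feasibility: A x = b.

This gives the KKT block system:
  [ Q   A^T ] [ x     ]   [-c ]
  [ A    0  ] [ lambda ] = [ b ]

Solving the linear system:
  x*      = (-3.6809, -2.6596)
  lambda* = (-9.766)
  f(x*)   = 54.2766

x* = (-3.6809, -2.6596), lambda* = (-9.766)


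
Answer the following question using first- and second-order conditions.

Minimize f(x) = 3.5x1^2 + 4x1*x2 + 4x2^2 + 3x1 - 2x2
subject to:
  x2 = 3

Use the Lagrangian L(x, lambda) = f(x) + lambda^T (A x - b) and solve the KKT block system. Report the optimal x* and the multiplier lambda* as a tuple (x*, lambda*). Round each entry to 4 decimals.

Form the Lagrangian:
  L(x, lambda) = (1/2) x^T Q x + c^T x + lambda^T (A x - b)
Stationarity (grad_x L = 0): Q x + c + A^T lambda = 0.
Primal feasibility: A x = b.

This gives the KKT block system:
  [ Q   A^T ] [ x     ]   [-c ]
  [ A    0  ] [ lambda ] = [ b ]

Solving the linear system:
  x*      = (-2.1429, 3)
  lambda* = (-13.4286)
  f(x*)   = 13.9286

x* = (-2.1429, 3), lambda* = (-13.4286)


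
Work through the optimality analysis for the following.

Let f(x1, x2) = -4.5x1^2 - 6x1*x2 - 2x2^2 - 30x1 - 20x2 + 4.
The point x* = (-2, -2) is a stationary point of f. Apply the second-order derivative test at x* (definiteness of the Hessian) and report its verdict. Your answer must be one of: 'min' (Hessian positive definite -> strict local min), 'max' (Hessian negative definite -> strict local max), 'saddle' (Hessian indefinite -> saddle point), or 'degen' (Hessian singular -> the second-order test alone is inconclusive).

Compute the Hessian H = grad^2 f:
  H = [[-9, -6], [-6, -4]]
Verify stationarity: grad f(x*) = H x* + g = (0, 0).
Eigenvalues of H: -13, 0.
H has a zero eigenvalue (singular; negative semidefinite but not definite), so H is neither positive definite, negative definite, nor indefinite. The second-order test alone is inconclusive -> degen.
(Indeed, f is constant along the null direction of H through x*, so x* is not a strict local extremum.)

degen


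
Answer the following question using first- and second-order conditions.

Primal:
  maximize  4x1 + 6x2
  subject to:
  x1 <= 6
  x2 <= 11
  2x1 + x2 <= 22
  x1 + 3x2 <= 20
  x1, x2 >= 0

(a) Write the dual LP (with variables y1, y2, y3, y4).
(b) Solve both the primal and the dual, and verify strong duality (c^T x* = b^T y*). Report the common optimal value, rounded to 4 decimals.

The standard primal-dual pair for 'max c^T x s.t. A x <= b, x >= 0' is:
  Dual:  min b^T y  s.t.  A^T y >= c,  y >= 0.

So the dual LP is:
  minimize  6y1 + 11y2 + 22y3 + 20y4
  subject to:
    y1 + 2y3 + y4 >= 4
    y2 + y3 + 3y4 >= 6
    y1, y2, y3, y4 >= 0

Solving the primal: x* = (6, 4.6667).
  primal value c^T x* = 52.
Solving the dual: y* = (2, 0, 0, 2).
  dual value b^T y* = 52.
Strong duality: c^T x* = b^T y*. Confirmed.

52


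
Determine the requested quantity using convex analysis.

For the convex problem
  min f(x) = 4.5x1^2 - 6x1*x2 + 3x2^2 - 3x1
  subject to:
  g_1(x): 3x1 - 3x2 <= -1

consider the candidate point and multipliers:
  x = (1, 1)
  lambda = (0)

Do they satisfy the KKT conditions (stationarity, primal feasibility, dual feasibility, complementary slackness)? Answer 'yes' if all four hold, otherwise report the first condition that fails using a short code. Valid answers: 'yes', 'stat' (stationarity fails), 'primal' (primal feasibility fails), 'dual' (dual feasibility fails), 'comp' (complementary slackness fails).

Gradient of f: grad f(x) = Q x + c = (0, 0)
Constraint values g_i(x) = a_i^T x - b_i:
  g_1((1, 1)) = 1
Stationarity residual: grad f(x) + sum_i lambda_i a_i = (0, 0)
  -> stationarity OK
Primal feasibility (all g_i <= 0): FAILS
Dual feasibility (all lambda_i >= 0): OK
Complementary slackness (lambda_i * g_i(x) = 0 for all i): OK

Verdict: the first failing condition is primal_feasibility -> primal.

primal


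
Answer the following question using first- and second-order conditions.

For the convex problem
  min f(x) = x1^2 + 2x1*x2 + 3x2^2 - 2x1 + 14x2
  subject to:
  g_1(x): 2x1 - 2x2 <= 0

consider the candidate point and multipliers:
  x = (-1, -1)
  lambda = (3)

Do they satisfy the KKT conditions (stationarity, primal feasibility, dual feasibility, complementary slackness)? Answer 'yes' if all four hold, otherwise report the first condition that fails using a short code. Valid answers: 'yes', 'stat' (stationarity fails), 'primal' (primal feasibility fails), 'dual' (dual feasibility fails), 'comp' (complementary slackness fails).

Gradient of f: grad f(x) = Q x + c = (-6, 6)
Constraint values g_i(x) = a_i^T x - b_i:
  g_1((-1, -1)) = 0
Stationarity residual: grad f(x) + sum_i lambda_i a_i = (0, 0)
  -> stationarity OK
Primal feasibility (all g_i <= 0): OK
Dual feasibility (all lambda_i >= 0): OK
Complementary slackness (lambda_i * g_i(x) = 0 for all i): OK

Verdict: yes, KKT holds.

yes


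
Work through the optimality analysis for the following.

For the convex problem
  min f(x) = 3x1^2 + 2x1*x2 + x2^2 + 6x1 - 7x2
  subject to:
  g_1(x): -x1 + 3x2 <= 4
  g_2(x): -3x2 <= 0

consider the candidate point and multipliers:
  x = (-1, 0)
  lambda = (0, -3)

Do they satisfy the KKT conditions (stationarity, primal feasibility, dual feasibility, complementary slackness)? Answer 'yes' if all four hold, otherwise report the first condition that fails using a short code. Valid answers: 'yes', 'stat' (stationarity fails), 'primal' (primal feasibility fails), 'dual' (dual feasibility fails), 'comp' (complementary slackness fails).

Gradient of f: grad f(x) = Q x + c = (0, -9)
Constraint values g_i(x) = a_i^T x - b_i:
  g_1((-1, 0)) = -3
  g_2((-1, 0)) = 0
Stationarity residual: grad f(x) + sum_i lambda_i a_i = (0, 0)
  -> stationarity OK
Primal feasibility (all g_i <= 0): OK
Dual feasibility (all lambda_i >= 0): FAILS
Complementary slackness (lambda_i * g_i(x) = 0 for all i): OK

Verdict: the first failing condition is dual_feasibility -> dual.

dual


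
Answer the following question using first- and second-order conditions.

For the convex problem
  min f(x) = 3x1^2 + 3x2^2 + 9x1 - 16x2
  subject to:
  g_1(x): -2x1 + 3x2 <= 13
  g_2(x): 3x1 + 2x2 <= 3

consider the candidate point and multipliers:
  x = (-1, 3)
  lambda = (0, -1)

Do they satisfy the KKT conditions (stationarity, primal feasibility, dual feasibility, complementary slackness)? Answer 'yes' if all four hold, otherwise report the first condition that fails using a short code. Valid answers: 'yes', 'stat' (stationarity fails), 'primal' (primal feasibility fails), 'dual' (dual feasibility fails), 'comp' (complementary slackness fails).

Gradient of f: grad f(x) = Q x + c = (3, 2)
Constraint values g_i(x) = a_i^T x - b_i:
  g_1((-1, 3)) = -2
  g_2((-1, 3)) = 0
Stationarity residual: grad f(x) + sum_i lambda_i a_i = (0, 0)
  -> stationarity OK
Primal feasibility (all g_i <= 0): OK
Dual feasibility (all lambda_i >= 0): FAILS
Complementary slackness (lambda_i * g_i(x) = 0 for all i): OK

Verdict: the first failing condition is dual_feasibility -> dual.

dual


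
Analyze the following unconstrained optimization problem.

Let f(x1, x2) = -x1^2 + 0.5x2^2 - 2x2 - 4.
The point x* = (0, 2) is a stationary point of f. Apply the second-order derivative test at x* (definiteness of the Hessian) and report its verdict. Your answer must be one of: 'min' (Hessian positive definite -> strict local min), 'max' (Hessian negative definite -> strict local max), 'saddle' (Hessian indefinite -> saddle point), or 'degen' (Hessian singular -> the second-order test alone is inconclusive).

Compute the Hessian H = grad^2 f:
  H = [[-2, 0], [0, 1]]
Verify stationarity: grad f(x*) = H x* + g = (0, 0).
Eigenvalues of H: -2, 1.
Eigenvalues have mixed signs, so H is indefinite -> x* is a saddle point.

saddle


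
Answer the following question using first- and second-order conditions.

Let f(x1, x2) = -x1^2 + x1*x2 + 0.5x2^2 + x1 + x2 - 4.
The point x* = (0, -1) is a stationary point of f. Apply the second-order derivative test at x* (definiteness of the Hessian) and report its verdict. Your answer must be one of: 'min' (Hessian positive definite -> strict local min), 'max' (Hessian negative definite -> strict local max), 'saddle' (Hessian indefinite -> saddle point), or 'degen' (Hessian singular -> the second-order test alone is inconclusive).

Compute the Hessian H = grad^2 f:
  H = [[-2, 1], [1, 1]]
Verify stationarity: grad f(x*) = H x* + g = (0, 0).
Eigenvalues of H: -2.3028, 1.3028.
Eigenvalues have mixed signs, so H is indefinite -> x* is a saddle point.

saddle


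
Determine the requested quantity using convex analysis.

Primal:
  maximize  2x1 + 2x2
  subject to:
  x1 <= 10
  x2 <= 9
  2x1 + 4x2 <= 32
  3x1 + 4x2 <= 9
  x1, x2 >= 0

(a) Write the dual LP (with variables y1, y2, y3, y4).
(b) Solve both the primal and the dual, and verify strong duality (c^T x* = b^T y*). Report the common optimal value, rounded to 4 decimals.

The standard primal-dual pair for 'max c^T x s.t. A x <= b, x >= 0' is:
  Dual:  min b^T y  s.t.  A^T y >= c,  y >= 0.

So the dual LP is:
  minimize  10y1 + 9y2 + 32y3 + 9y4
  subject to:
    y1 + 2y3 + 3y4 >= 2
    y2 + 4y3 + 4y4 >= 2
    y1, y2, y3, y4 >= 0

Solving the primal: x* = (3, 0).
  primal value c^T x* = 6.
Solving the dual: y* = (0, 0, 0, 0.6667).
  dual value b^T y* = 6.
Strong duality: c^T x* = b^T y*. Confirmed.

6


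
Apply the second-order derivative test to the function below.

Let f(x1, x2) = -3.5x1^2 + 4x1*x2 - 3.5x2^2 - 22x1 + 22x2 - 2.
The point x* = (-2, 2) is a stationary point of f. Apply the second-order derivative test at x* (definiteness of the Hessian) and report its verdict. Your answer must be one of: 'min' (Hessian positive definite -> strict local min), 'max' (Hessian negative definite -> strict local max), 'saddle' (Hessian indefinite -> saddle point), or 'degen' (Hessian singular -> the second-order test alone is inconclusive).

Compute the Hessian H = grad^2 f:
  H = [[-7, 4], [4, -7]]
Verify stationarity: grad f(x*) = H x* + g = (0, 0).
Eigenvalues of H: -11, -3.
Both eigenvalues < 0, so H is negative definite -> x* is a strict local max.

max


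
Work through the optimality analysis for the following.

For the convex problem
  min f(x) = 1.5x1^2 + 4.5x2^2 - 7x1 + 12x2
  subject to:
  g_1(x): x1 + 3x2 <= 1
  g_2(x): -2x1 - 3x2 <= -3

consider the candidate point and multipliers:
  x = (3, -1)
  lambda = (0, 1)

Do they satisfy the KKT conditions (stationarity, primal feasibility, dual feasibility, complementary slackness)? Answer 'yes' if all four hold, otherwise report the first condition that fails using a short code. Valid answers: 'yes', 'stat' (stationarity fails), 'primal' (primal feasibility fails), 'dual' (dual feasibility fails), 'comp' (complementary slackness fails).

Gradient of f: grad f(x) = Q x + c = (2, 3)
Constraint values g_i(x) = a_i^T x - b_i:
  g_1((3, -1)) = -1
  g_2((3, -1)) = 0
Stationarity residual: grad f(x) + sum_i lambda_i a_i = (0, 0)
  -> stationarity OK
Primal feasibility (all g_i <= 0): OK
Dual feasibility (all lambda_i >= 0): OK
Complementary slackness (lambda_i * g_i(x) = 0 for all i): OK

Verdict: yes, KKT holds.

yes


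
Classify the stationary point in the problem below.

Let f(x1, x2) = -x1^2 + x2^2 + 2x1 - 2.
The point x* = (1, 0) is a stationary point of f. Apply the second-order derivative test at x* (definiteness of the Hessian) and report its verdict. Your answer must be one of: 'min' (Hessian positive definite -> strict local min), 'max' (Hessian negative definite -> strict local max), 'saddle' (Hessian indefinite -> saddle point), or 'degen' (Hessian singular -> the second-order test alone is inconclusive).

Compute the Hessian H = grad^2 f:
  H = [[-2, 0], [0, 2]]
Verify stationarity: grad f(x*) = H x* + g = (0, 0).
Eigenvalues of H: -2, 2.
Eigenvalues have mixed signs, so H is indefinite -> x* is a saddle point.

saddle


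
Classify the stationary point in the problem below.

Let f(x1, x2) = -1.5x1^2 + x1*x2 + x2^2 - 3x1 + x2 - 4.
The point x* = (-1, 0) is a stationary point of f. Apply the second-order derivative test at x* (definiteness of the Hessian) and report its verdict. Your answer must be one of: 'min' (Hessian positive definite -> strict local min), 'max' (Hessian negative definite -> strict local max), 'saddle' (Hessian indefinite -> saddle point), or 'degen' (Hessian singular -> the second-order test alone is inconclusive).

Compute the Hessian H = grad^2 f:
  H = [[-3, 1], [1, 2]]
Verify stationarity: grad f(x*) = H x* + g = (0, 0).
Eigenvalues of H: -3.1926, 2.1926.
Eigenvalues have mixed signs, so H is indefinite -> x* is a saddle point.

saddle


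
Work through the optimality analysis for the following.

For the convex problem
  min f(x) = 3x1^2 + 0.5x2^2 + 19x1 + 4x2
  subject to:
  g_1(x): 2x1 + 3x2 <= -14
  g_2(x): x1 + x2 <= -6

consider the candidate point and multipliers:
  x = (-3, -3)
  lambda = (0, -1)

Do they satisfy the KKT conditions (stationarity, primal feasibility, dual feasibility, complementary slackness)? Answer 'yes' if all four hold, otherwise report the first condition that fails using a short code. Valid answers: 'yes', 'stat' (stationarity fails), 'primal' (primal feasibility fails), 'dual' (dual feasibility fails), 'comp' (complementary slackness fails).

Gradient of f: grad f(x) = Q x + c = (1, 1)
Constraint values g_i(x) = a_i^T x - b_i:
  g_1((-3, -3)) = -1
  g_2((-3, -3)) = 0
Stationarity residual: grad f(x) + sum_i lambda_i a_i = (0, 0)
  -> stationarity OK
Primal feasibility (all g_i <= 0): OK
Dual feasibility (all lambda_i >= 0): FAILS
Complementary slackness (lambda_i * g_i(x) = 0 for all i): OK

Verdict: the first failing condition is dual_feasibility -> dual.

dual


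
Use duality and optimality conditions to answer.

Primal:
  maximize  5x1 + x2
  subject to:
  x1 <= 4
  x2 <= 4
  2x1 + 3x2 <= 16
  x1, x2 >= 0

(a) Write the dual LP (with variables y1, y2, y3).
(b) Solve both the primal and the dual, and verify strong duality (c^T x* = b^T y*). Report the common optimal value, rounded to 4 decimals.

The standard primal-dual pair for 'max c^T x s.t. A x <= b, x >= 0' is:
  Dual:  min b^T y  s.t.  A^T y >= c,  y >= 0.

So the dual LP is:
  minimize  4y1 + 4y2 + 16y3
  subject to:
    y1 + 2y3 >= 5
    y2 + 3y3 >= 1
    y1, y2, y3 >= 0

Solving the primal: x* = (4, 2.6667).
  primal value c^T x* = 22.6667.
Solving the dual: y* = (4.3333, 0, 0.3333).
  dual value b^T y* = 22.6667.
Strong duality: c^T x* = b^T y*. Confirmed.

22.6667


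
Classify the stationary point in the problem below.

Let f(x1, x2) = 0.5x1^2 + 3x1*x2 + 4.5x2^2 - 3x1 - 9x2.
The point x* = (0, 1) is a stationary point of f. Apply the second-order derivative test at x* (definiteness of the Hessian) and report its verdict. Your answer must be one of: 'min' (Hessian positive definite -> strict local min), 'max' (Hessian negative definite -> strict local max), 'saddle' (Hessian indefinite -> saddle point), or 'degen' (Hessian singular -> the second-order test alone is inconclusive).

Compute the Hessian H = grad^2 f:
  H = [[1, 3], [3, 9]]
Verify stationarity: grad f(x*) = H x* + g = (0, 0).
Eigenvalues of H: 0, 10.
H has a zero eigenvalue (singular; positive semidefinite but not definite), so H is neither positive definite, negative definite, nor indefinite. The second-order test alone is inconclusive -> degen.
(Indeed, f is constant along the null direction of H through x*, so x* is not a strict local extremum.)

degen


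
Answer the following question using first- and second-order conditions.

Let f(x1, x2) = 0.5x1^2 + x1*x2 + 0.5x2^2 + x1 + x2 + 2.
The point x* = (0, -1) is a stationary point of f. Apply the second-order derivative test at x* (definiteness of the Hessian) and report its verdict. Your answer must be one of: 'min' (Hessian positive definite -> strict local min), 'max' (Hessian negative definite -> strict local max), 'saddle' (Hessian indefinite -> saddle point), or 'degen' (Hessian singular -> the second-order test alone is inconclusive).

Compute the Hessian H = grad^2 f:
  H = [[1, 1], [1, 1]]
Verify stationarity: grad f(x*) = H x* + g = (0, 0).
Eigenvalues of H: 0, 2.
H has a zero eigenvalue (singular; positive semidefinite but not definite), so H is neither positive definite, negative definite, nor indefinite. The second-order test alone is inconclusive -> degen.
(Indeed, f is constant along the null direction of H through x*, so x* is not a strict local extremum.)

degen


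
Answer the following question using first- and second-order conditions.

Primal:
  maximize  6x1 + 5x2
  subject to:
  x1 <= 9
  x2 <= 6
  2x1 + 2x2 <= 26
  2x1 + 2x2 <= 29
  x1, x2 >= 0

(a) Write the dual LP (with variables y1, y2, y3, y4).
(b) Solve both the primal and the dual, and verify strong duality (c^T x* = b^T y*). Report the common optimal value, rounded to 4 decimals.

The standard primal-dual pair for 'max c^T x s.t. A x <= b, x >= 0' is:
  Dual:  min b^T y  s.t.  A^T y >= c,  y >= 0.

So the dual LP is:
  minimize  9y1 + 6y2 + 26y3 + 29y4
  subject to:
    y1 + 2y3 + 2y4 >= 6
    y2 + 2y3 + 2y4 >= 5
    y1, y2, y3, y4 >= 0

Solving the primal: x* = (9, 4).
  primal value c^T x* = 74.
Solving the dual: y* = (1, 0, 2.5, 0).
  dual value b^T y* = 74.
Strong duality: c^T x* = b^T y*. Confirmed.

74


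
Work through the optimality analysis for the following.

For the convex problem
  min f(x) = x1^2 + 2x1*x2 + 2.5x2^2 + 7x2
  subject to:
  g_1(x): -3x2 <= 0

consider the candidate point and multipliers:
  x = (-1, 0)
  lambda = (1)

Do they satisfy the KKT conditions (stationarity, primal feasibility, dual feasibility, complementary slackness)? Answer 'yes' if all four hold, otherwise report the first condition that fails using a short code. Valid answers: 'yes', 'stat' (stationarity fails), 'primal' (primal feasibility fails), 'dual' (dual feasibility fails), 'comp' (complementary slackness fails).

Gradient of f: grad f(x) = Q x + c = (-2, 5)
Constraint values g_i(x) = a_i^T x - b_i:
  g_1((-1, 0)) = 0
Stationarity residual: grad f(x) + sum_i lambda_i a_i = (-2, 2)
  -> stationarity FAILS
Primal feasibility (all g_i <= 0): OK
Dual feasibility (all lambda_i >= 0): OK
Complementary slackness (lambda_i * g_i(x) = 0 for all i): OK

Verdict: the first failing condition is stationarity -> stat.

stat


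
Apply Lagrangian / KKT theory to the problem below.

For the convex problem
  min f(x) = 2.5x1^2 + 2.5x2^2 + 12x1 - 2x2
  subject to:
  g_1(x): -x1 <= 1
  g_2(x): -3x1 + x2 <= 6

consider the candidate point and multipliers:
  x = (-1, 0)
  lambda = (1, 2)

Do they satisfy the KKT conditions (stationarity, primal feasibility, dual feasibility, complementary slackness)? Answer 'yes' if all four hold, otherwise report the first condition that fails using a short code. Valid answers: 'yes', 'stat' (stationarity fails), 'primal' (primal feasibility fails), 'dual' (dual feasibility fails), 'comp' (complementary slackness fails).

Gradient of f: grad f(x) = Q x + c = (7, -2)
Constraint values g_i(x) = a_i^T x - b_i:
  g_1((-1, 0)) = 0
  g_2((-1, 0)) = -3
Stationarity residual: grad f(x) + sum_i lambda_i a_i = (0, 0)
  -> stationarity OK
Primal feasibility (all g_i <= 0): OK
Dual feasibility (all lambda_i >= 0): OK
Complementary slackness (lambda_i * g_i(x) = 0 for all i): FAILS

Verdict: the first failing condition is complementary_slackness -> comp.

comp


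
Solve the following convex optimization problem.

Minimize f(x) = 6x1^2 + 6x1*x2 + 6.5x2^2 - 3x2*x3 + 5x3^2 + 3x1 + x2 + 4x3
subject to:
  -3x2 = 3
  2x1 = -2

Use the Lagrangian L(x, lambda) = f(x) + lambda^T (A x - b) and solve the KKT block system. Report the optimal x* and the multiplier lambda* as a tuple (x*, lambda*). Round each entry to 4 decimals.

Form the Lagrangian:
  L(x, lambda) = (1/2) x^T Q x + c^T x + lambda^T (A x - b)
Stationarity (grad_x L = 0): Q x + c + A^T lambda = 0.
Primal feasibility: A x = b.

This gives the KKT block system:
  [ Q   A^T ] [ x     ]   [-c ]
  [ A    0  ] [ lambda ] = [ b ]

Solving the linear system:
  x*      = (-1, -1, -0.7)
  lambda* = (-5.3, 7.5)
  f(x*)   = 12.05

x* = (-1, -1, -0.7), lambda* = (-5.3, 7.5)


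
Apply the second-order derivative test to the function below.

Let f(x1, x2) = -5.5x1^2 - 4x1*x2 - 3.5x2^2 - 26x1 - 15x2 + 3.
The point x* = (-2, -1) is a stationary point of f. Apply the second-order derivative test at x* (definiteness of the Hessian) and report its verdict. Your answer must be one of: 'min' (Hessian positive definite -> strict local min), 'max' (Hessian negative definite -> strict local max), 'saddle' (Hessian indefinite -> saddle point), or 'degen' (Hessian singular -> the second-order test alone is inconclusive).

Compute the Hessian H = grad^2 f:
  H = [[-11, -4], [-4, -7]]
Verify stationarity: grad f(x*) = H x* + g = (0, 0).
Eigenvalues of H: -13.4721, -4.5279.
Both eigenvalues < 0, so H is negative definite -> x* is a strict local max.

max


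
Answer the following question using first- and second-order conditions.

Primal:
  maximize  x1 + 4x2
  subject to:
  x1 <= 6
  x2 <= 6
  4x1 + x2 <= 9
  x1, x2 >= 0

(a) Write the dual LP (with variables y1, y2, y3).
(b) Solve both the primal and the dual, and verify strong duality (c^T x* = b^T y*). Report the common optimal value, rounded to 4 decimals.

The standard primal-dual pair for 'max c^T x s.t. A x <= b, x >= 0' is:
  Dual:  min b^T y  s.t.  A^T y >= c,  y >= 0.

So the dual LP is:
  minimize  6y1 + 6y2 + 9y3
  subject to:
    y1 + 4y3 >= 1
    y2 + y3 >= 4
    y1, y2, y3 >= 0

Solving the primal: x* = (0.75, 6).
  primal value c^T x* = 24.75.
Solving the dual: y* = (0, 3.75, 0.25).
  dual value b^T y* = 24.75.
Strong duality: c^T x* = b^T y*. Confirmed.

24.75


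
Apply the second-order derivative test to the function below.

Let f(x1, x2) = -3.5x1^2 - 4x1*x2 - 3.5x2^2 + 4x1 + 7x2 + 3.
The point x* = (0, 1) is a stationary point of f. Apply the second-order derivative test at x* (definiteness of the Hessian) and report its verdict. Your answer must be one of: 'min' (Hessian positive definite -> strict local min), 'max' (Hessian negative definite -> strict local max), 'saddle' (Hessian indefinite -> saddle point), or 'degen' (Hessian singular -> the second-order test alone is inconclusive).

Compute the Hessian H = grad^2 f:
  H = [[-7, -4], [-4, -7]]
Verify stationarity: grad f(x*) = H x* + g = (0, 0).
Eigenvalues of H: -11, -3.
Both eigenvalues < 0, so H is negative definite -> x* is a strict local max.

max


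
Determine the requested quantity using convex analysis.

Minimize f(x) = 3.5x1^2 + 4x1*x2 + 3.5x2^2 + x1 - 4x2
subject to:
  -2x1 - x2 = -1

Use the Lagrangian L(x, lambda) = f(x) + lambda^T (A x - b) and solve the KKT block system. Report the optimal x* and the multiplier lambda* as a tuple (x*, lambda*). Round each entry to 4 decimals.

Form the Lagrangian:
  L(x, lambda) = (1/2) x^T Q x + c^T x + lambda^T (A x - b)
Stationarity (grad_x L = 0): Q x + c + A^T lambda = 0.
Primal feasibility: A x = b.

This gives the KKT block system:
  [ Q   A^T ] [ x     ]   [-c ]
  [ A    0  ] [ lambda ] = [ b ]

Solving the linear system:
  x*      = (0.0526, 0.8947)
  lambda* = (2.4737)
  f(x*)   = -0.5263

x* = (0.0526, 0.8947), lambda* = (2.4737)


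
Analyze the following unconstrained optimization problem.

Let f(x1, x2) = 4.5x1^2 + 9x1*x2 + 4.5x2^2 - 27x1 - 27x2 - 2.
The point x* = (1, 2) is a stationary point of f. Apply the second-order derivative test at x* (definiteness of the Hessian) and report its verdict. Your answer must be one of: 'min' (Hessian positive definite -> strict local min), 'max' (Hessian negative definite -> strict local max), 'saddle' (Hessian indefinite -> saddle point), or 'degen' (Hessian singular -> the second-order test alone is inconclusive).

Compute the Hessian H = grad^2 f:
  H = [[9, 9], [9, 9]]
Verify stationarity: grad f(x*) = H x* + g = (0, 0).
Eigenvalues of H: 0, 18.
H has a zero eigenvalue (singular; positive semidefinite but not definite), so H is neither positive definite, negative definite, nor indefinite. The second-order test alone is inconclusive -> degen.
(Indeed, f is constant along the null direction of H through x*, so x* is not a strict local extremum.)

degen


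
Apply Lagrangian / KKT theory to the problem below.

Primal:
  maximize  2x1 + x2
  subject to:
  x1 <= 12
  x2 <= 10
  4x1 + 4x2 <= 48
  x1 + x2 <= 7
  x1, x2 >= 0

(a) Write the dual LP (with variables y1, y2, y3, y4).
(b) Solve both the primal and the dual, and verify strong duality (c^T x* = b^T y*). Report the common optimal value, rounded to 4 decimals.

The standard primal-dual pair for 'max c^T x s.t. A x <= b, x >= 0' is:
  Dual:  min b^T y  s.t.  A^T y >= c,  y >= 0.

So the dual LP is:
  minimize  12y1 + 10y2 + 48y3 + 7y4
  subject to:
    y1 + 4y3 + y4 >= 2
    y2 + 4y3 + y4 >= 1
    y1, y2, y3, y4 >= 0

Solving the primal: x* = (7, 0).
  primal value c^T x* = 14.
Solving the dual: y* = (0, 0, 0, 2).
  dual value b^T y* = 14.
Strong duality: c^T x* = b^T y*. Confirmed.

14


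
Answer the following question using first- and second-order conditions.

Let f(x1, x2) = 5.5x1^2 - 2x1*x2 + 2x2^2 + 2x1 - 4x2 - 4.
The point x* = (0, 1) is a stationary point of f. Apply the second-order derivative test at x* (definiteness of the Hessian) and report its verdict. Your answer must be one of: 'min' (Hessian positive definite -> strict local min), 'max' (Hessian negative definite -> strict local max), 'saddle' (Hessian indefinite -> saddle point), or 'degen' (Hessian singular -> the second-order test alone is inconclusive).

Compute the Hessian H = grad^2 f:
  H = [[11, -2], [-2, 4]]
Verify stationarity: grad f(x*) = H x* + g = (0, 0).
Eigenvalues of H: 3.4689, 11.5311.
Both eigenvalues > 0, so H is positive definite -> x* is a strict local min.

min
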